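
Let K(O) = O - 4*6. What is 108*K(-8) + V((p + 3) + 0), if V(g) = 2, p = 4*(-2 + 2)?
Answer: -3454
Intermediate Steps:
p = 0 (p = 4*0 = 0)
K(O) = -24 + O (K(O) = O - 24 = -24 + O)
108*K(-8) + V((p + 3) + 0) = 108*(-24 - 8) + 2 = 108*(-32) + 2 = -3456 + 2 = -3454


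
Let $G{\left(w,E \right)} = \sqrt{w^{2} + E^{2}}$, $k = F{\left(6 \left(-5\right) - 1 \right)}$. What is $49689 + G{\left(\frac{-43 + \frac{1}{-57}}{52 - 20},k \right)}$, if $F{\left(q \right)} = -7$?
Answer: $49689 + \frac{\sqrt{10564633}}{456} \approx 49696.0$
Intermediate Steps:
$k = -7$
$G{\left(w,E \right)} = \sqrt{E^{2} + w^{2}}$
$49689 + G{\left(\frac{-43 + \frac{1}{-57}}{52 - 20},k \right)} = 49689 + \sqrt{\left(-7\right)^{2} + \left(\frac{-43 + \frac{1}{-57}}{52 - 20}\right)^{2}} = 49689 + \sqrt{49 + \left(\frac{-43 - \frac{1}{57}}{32}\right)^{2}} = 49689 + \sqrt{49 + \left(\left(- \frac{2452}{57}\right) \frac{1}{32}\right)^{2}} = 49689 + \sqrt{49 + \left(- \frac{613}{456}\right)^{2}} = 49689 + \sqrt{49 + \frac{375769}{207936}} = 49689 + \sqrt{\frac{10564633}{207936}} = 49689 + \frac{\sqrt{10564633}}{456}$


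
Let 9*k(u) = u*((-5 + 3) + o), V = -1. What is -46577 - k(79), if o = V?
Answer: -139652/3 ≈ -46551.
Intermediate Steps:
o = -1
k(u) = -u/3 (k(u) = (u*((-5 + 3) - 1))/9 = (u*(-2 - 1))/9 = (u*(-3))/9 = (-3*u)/9 = -u/3)
-46577 - k(79) = -46577 - (-1)*79/3 = -46577 - 1*(-79/3) = -46577 + 79/3 = -139652/3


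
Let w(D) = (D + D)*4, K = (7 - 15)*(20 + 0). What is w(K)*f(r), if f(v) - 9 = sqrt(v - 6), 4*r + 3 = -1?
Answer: -11520 - 1280*I*sqrt(7) ≈ -11520.0 - 3386.6*I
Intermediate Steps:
r = -1 (r = -3/4 + (1/4)*(-1) = -3/4 - 1/4 = -1)
f(v) = 9 + sqrt(-6 + v) (f(v) = 9 + sqrt(v - 6) = 9 + sqrt(-6 + v))
K = -160 (K = -8*20 = -160)
w(D) = 8*D (w(D) = (2*D)*4 = 8*D)
w(K)*f(r) = (8*(-160))*(9 + sqrt(-6 - 1)) = -1280*(9 + sqrt(-7)) = -1280*(9 + I*sqrt(7)) = -11520 - 1280*I*sqrt(7)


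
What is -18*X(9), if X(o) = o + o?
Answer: -324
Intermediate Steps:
X(o) = 2*o
-18*X(9) = -36*9 = -18*18 = -324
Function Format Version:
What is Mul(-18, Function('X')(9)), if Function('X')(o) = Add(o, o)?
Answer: -324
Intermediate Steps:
Function('X')(o) = Mul(2, o)
Mul(-18, Function('X')(9)) = Mul(-18, Mul(2, 9)) = Mul(-18, 18) = -324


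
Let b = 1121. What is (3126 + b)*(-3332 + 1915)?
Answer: -6017999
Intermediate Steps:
(3126 + b)*(-3332 + 1915) = (3126 + 1121)*(-3332 + 1915) = 4247*(-1417) = -6017999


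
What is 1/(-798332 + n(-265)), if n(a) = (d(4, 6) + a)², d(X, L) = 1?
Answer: -1/728636 ≈ -1.3724e-6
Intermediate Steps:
n(a) = (1 + a)²
1/(-798332 + n(-265)) = 1/(-798332 + (1 - 265)²) = 1/(-798332 + (-264)²) = 1/(-798332 + 69696) = 1/(-728636) = -1/728636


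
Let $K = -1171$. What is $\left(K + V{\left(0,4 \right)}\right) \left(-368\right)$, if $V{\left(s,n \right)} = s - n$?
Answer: $432400$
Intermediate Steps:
$\left(K + V{\left(0,4 \right)}\right) \left(-368\right) = \left(-1171 + \left(0 - 4\right)\right) \left(-368\right) = \left(-1171 - 4\right) \left(-368\right) = \left(-1175\right) \left(-368\right) = 432400$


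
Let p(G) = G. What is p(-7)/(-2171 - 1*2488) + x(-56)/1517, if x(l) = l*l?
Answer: 14621243/7067703 ≈ 2.0687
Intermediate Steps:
x(l) = l**2
p(-7)/(-2171 - 1*2488) + x(-56)/1517 = -7/(-2171 - 1*2488) + (-56)**2/1517 = -7/(-2171 - 2488) + 3136*(1/1517) = -7/(-4659) + 3136/1517 = -7*(-1/4659) + 3136/1517 = 7/4659 + 3136/1517 = 14621243/7067703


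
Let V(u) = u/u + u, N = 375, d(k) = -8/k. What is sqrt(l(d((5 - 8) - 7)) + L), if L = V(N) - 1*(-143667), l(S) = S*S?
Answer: sqrt(3601091)/5 ≈ 379.53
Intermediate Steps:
V(u) = 1 + u
l(S) = S**2
L = 144043 (L = (1 + 375) - 1*(-143667) = 376 + 143667 = 144043)
sqrt(l(d((5 - 8) - 7)) + L) = sqrt((-8/((5 - 8) - 7))**2 + 144043) = sqrt((-8/(-3 - 7))**2 + 144043) = sqrt((-8/(-10))**2 + 144043) = sqrt((-8*(-1/10))**2 + 144043) = sqrt((4/5)**2 + 144043) = sqrt(16/25 + 144043) = sqrt(3601091/25) = sqrt(3601091)/5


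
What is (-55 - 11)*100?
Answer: -6600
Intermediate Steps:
(-55 - 11)*100 = -66*100 = -6600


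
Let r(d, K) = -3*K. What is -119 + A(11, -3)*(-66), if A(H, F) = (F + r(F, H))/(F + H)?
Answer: 178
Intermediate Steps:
A(H, F) = (F - 3*H)/(F + H)
-119 + A(11, -3)*(-66) = -119 + ((-3 - 3*11)/(-3 + 11))*(-66) = -119 + ((-3 - 33)/8)*(-66) = -119 + ((⅛)*(-36))*(-66) = -119 - 9/2*(-66) = -119 + 297 = 178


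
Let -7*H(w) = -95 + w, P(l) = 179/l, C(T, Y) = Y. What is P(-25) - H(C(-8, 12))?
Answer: -3328/175 ≈ -19.017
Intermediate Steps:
H(w) = 95/7 - w/7 (H(w) = -(-95 + w)/7 = 95/7 - w/7)
P(-25) - H(C(-8, 12)) = 179/(-25) - (95/7 - ⅐*12) = 179*(-1/25) - (95/7 - 12/7) = -179/25 - 1*83/7 = -179/25 - 83/7 = -3328/175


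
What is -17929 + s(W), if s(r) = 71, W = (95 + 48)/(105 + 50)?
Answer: -17858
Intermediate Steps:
W = 143/155 ≈ 0.92258
-17929 + s(W) = -17929 + 71 = -17858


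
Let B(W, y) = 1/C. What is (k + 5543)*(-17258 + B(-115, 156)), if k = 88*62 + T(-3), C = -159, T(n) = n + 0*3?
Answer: -30173276908/159 ≈ -1.8977e+8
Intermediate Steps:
T(n) = n (T(n) = n + 0 = n)
B(W, y) = -1/159 (B(W, y) = 1/(-159) = -1/159)
k = 5453 (k = 88*62 - 3 = 5456 - 3 = 5453)
(k + 5543)*(-17258 + B(-115, 156)) = (5453 + 5543)*(-17258 - 1/159) = 10996*(-2744023/159) = -30173276908/159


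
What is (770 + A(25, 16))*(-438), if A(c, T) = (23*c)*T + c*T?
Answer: -4542060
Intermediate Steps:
A(c, T) = 24*T*c (A(c, T) = 23*T*c + T*c = 24*T*c)
(770 + A(25, 16))*(-438) = (770 + 24*16*25)*(-438) = (770 + 9600)*(-438) = 10370*(-438) = -4542060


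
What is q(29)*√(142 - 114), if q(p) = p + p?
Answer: 116*√7 ≈ 306.91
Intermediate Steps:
q(p) = 2*p
q(29)*√(142 - 114) = (2*29)*√(142 - 114) = 58*√28 = 58*(2*√7) = 116*√7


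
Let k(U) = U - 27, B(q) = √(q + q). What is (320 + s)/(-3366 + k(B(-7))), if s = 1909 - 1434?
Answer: -2697435/11512463 - 795*I*√14/11512463 ≈ -0.23431 - 0.00025838*I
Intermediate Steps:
s = 475
B(q) = √2*√q (B(q) = √(2*q) = √2*√q)
k(U) = -27 + U
(320 + s)/(-3366 + k(B(-7))) = (320 + 475)/(-3366 + (-27 + √2*√(-7))) = 795/(-3366 + (-27 + √2*(I*√7))) = 795/(-3366 + (-27 + I*√14)) = 795/(-3393 + I*√14)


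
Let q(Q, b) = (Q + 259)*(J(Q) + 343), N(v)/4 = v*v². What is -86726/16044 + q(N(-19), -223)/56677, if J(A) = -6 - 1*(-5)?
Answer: -4053601921/23929626 ≈ -169.40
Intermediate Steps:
J(A) = -1 (J(A) = -6 + 5 = -1)
N(v) = 4*v³ (N(v) = 4*(v*v²) = 4*v³)
q(Q, b) = 88578 + 342*Q (q(Q, b) = (Q + 259)*(-1 + 343) = (259 + Q)*342 = 88578 + 342*Q)
-86726/16044 + q(N(-19), -223)/56677 = -86726/16044 + (88578 + 342*(4*(-19)³))/56677 = -86726*1/16044 + (88578 + 342*(4*(-6859)))*(1/56677) = -43363/8022 + (88578 + 342*(-27436))*(1/56677) = -43363/8022 + (88578 - 9383112)*(1/56677) = -43363/8022 - 9294534*1/56677 = -43363/8022 - 489186/2983 = -4053601921/23929626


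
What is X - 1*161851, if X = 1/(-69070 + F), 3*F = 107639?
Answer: -16115665924/99571 ≈ -1.6185e+5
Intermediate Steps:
F = 107639/3 (F = (⅓)*107639 = 107639/3 ≈ 35880.)
X = -3/99571 (X = 1/(-69070 + 107639/3) = 1/(-99571/3) = -3/99571 ≈ -3.0129e-5)
X - 1*161851 = -3/99571 - 1*161851 = -3/99571 - 161851 = -16115665924/99571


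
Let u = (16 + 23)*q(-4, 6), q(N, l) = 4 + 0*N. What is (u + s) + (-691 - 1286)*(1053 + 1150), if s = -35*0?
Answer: -4355175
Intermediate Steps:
s = 0
q(N, l) = 4 (q(N, l) = 4 + 0 = 4)
u = 156 (u = (16 + 23)*4 = 39*4 = 156)
(u + s) + (-691 - 1286)*(1053 + 1150) = (156 + 0) + (-691 - 1286)*(1053 + 1150) = 156 - 1977*2203 = 156 - 4355331 = -4355175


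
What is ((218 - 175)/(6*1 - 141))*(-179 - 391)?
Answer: 1634/9 ≈ 181.56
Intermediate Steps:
((218 - 175)/(6*1 - 141))*(-179 - 391) = (43/(6 - 141))*(-570) = (43/(-135))*(-570) = (43*(-1/135))*(-570) = -43/135*(-570) = 1634/9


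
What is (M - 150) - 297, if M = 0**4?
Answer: -447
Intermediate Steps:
M = 0
(M - 150) - 297 = (0 - 150) - 297 = -150 - 297 = -447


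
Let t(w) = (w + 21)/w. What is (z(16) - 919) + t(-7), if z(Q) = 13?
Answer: -908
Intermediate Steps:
t(w) = (21 + w)/w
(z(16) - 919) + t(-7) = (13 - 919) + (21 - 7)/(-7) = -906 - 1/7*14 = -906 - 2 = -908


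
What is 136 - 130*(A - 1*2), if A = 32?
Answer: -3764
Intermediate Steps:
136 - 130*(A - 1*2) = 136 - 130*(32 - 1*2) = 136 - 130*(32 - 2) = 136 - 130*30 = 136 - 3900 = -3764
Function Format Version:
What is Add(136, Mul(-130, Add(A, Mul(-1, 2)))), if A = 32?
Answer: -3764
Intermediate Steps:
Add(136, Mul(-130, Add(A, Mul(-1, 2)))) = Add(136, Mul(-130, Add(32, Mul(-1, 2)))) = Add(136, Mul(-130, Add(32, -2))) = Add(136, Mul(-130, 30)) = Add(136, -3900) = -3764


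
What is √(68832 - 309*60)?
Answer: 6*√1397 ≈ 224.26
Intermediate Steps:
√(68832 - 309*60) = √(68832 - 18540) = √50292 = 6*√1397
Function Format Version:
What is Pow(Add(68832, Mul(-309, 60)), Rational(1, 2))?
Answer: Mul(6, Pow(1397, Rational(1, 2))) ≈ 224.26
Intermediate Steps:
Pow(Add(68832, Mul(-309, 60)), Rational(1, 2)) = Pow(Add(68832, -18540), Rational(1, 2)) = Pow(50292, Rational(1, 2)) = Mul(6, Pow(1397, Rational(1, 2)))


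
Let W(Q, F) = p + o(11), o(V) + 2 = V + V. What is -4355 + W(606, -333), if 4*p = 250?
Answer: -8545/2 ≈ -4272.5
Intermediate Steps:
p = 125/2 (p = (¼)*250 = 125/2 ≈ 62.500)
o(V) = -2 + 2*V (o(V) = -2 + (V + V) = -2 + 2*V)
W(Q, F) = 165/2 (W(Q, F) = 125/2 + (-2 + 2*11) = 125/2 + (-2 + 22) = 125/2 + 20 = 165/2)
-4355 + W(606, -333) = -4355 + 165/2 = -8545/2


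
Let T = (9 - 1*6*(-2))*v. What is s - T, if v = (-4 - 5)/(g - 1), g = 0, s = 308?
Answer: 119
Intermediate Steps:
v = 9 (v = (-4 - 5)/(0 - 1) = -9/(-1) = -9*(-1) = 9)
T = 189 (T = (9 - 1*6*(-2))*9 = (9 - 6*(-2))*9 = (9 + 12)*9 = 21*9 = 189)
s - T = 308 - 1*189 = 308 - 189 = 119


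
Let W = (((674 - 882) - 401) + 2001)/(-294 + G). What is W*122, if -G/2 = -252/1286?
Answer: -627568/1085 ≈ -578.40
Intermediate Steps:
G = 252/643 (G = -(-504)/1286 = -2*(-126/643) = 252/643 ≈ 0.39191)
W = -5144/1085 (W = (((674 - 882) - 401) + 2001)/(-294 + 252/643) = ((-208 - 401) + 2001)/(-188790/643) = (-609 + 2001)*(-643/188790) = 1392*(-643/188790) = -5144/1085 ≈ -4.7410)
W*122 = -5144/1085*122 = -627568/1085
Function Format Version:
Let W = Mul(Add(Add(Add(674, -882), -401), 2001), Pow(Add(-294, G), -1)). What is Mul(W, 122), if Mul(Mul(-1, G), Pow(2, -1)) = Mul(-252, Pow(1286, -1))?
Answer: Rational(-627568, 1085) ≈ -578.40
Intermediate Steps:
G = Rational(252, 643) (G = Mul(-2, Mul(-252, Pow(1286, -1))) = Mul(-2, Mul(-252, Rational(1, 1286))) = Mul(-2, Rational(-126, 643)) = Rational(252, 643) ≈ 0.39191)
W = Rational(-5144, 1085) (W = Mul(Add(Add(Add(674, -882), -401), 2001), Pow(Add(-294, Rational(252, 643)), -1)) = Mul(Add(Add(-208, -401), 2001), Pow(Rational(-188790, 643), -1)) = Mul(Add(-609, 2001), Rational(-643, 188790)) = Mul(1392, Rational(-643, 188790)) = Rational(-5144, 1085) ≈ -4.7410)
Mul(W, 122) = Mul(Rational(-5144, 1085), 122) = Rational(-627568, 1085)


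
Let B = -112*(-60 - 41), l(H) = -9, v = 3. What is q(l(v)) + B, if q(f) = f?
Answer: 11303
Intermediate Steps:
B = 11312 (B = -112*(-101) = 11312)
q(l(v)) + B = -9 + 11312 = 11303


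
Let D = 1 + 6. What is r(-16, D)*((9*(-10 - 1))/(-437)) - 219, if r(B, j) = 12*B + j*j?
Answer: -109860/437 ≈ -251.40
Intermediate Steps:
D = 7
r(B, j) = j² + 12*B (r(B, j) = 12*B + j² = j² + 12*B)
r(-16, D)*((9*(-10 - 1))/(-437)) - 219 = (7² + 12*(-16))*((9*(-10 - 1))/(-437)) - 219 = (49 - 192)*((9*(-11))*(-1/437)) - 219 = -(-14157)*(-1)/437 - 219 = -143*99/437 - 219 = -14157/437 - 219 = -109860/437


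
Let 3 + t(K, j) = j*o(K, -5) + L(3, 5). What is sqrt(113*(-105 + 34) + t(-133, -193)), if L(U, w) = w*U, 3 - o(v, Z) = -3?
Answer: I*sqrt(9169) ≈ 95.755*I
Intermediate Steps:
o(v, Z) = 6 (o(v, Z) = 3 - 1*(-3) = 3 + 3 = 6)
L(U, w) = U*w
t(K, j) = 12 + 6*j (t(K, j) = -3 + (j*6 + 3*5) = -3 + (6*j + 15) = -3 + (15 + 6*j) = 12 + 6*j)
sqrt(113*(-105 + 34) + t(-133, -193)) = sqrt(113*(-105 + 34) + (12 + 6*(-193))) = sqrt(113*(-71) + (12 - 1158)) = sqrt(-8023 - 1146) = sqrt(-9169) = I*sqrt(9169)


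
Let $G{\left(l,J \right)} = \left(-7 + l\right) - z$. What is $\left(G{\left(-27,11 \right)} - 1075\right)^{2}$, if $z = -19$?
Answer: $1188100$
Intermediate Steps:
$G{\left(l,J \right)} = 12 + l$ ($G{\left(l,J \right)} = \left(-7 + l\right) - -19 = \left(-7 + l\right) + 19 = 12 + l$)
$\left(G{\left(-27,11 \right)} - 1075\right)^{2} = \left(\left(12 - 27\right) - 1075\right)^{2} = \left(-15 - 1075\right)^{2} = \left(-1090\right)^{2} = 1188100$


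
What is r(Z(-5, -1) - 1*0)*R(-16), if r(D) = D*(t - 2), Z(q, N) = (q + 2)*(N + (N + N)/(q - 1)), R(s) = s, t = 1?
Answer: 32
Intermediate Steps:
Z(q, N) = (2 + q)*(N + 2*N/(-1 + q)) (Z(q, N) = (2 + q)*(N + (2*N)/(-1 + q)) = (2 + q)*(N + 2*N/(-1 + q)))
r(D) = -D (r(D) = D*(1 - 2) = D*(-1) = -D)
r(Z(-5, -1) - 1*0)*R(-16) = -(-(2 + (-5)**2 + 3*(-5))/(-1 - 5) - 1*0)*(-16) = -(-1*(2 + 25 - 15)/(-6) + 0)*(-16) = -(-1*(-1/6)*12 + 0)*(-16) = -(2 + 0)*(-16) = -1*2*(-16) = -2*(-16) = 32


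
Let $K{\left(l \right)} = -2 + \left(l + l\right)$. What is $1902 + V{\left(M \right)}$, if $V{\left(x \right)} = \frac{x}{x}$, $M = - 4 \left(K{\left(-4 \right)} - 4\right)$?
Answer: $1903$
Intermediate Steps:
$K{\left(l \right)} = -2 + 2 l$
$M = 56$ ($M = - 4 \left(\left(-2 + 2 \left(-4\right)\right) - 4\right) = - 4 \left(\left(-2 - 8\right) - 4\right) = - 4 \left(-10 - 4\right) = \left(-4\right) \left(-14\right) = 56$)
$V{\left(x \right)} = 1$
$1902 + V{\left(M \right)} = 1902 + 1 = 1903$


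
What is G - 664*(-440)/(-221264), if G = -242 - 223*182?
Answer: -564628672/13829 ≈ -40829.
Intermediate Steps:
G = -40828 (G = -242 - 40586 = -40828)
G - 664*(-440)/(-221264) = -40828 - 664*(-440)/(-221264) = -40828 + 292160*(-1/221264) = -40828 - 18260/13829 = -564628672/13829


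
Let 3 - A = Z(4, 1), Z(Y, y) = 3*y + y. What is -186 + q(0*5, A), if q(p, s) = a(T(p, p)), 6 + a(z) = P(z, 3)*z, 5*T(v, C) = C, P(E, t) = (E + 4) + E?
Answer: -192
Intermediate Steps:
P(E, t) = 4 + 2*E (P(E, t) = (4 + E) + E = 4 + 2*E)
T(v, C) = C/5
Z(Y, y) = 4*y
a(z) = -6 + z*(4 + 2*z) (a(z) = -6 + (4 + 2*z)*z = -6 + z*(4 + 2*z))
A = -1 (A = 3 - 4 = -1)
q(p, s) = -6 + 2*p*(2 + p/5)/5 (q(p, s) = -6 + 2*(p/5)*(2 + p/5) = -6 + 2*p*(2 + p/5)/5)
-186 + q(0*5, A) = -186 + (-6 + 2*(0*5)*(10 + 0*5)/25) = -186 + (-6 + (2/25)*0*(10 + 0)) = -186 + (-6 + (2/25)*0*10) = -186 + (-6 + 0) = -186 - 6 = -192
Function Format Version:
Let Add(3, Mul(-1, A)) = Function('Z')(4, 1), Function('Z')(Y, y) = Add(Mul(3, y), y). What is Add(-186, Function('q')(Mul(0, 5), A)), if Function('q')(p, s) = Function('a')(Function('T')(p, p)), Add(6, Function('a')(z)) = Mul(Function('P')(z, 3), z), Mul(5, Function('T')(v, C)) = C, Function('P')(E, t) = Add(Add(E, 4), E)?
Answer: -192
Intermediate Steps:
Function('P')(E, t) = Add(4, Mul(2, E)) (Function('P')(E, t) = Add(Add(4, E), E) = Add(4, Mul(2, E)))
Function('T')(v, C) = Mul(Rational(1, 5), C)
Function('Z')(Y, y) = Mul(4, y)
Function('a')(z) = Add(-6, Mul(z, Add(4, Mul(2, z)))) (Function('a')(z) = Add(-6, Mul(Add(4, Mul(2, z)), z)) = Add(-6, Mul(z, Add(4, Mul(2, z)))))
A = -1 (A = Add(3, Mul(-1, Mul(4, 1))) = Add(3, Mul(-1, 4)) = Add(3, -4) = -1)
Function('q')(p, s) = Add(-6, Mul(Rational(2, 5), p, Add(2, Mul(Rational(1, 5), p)))) (Function('q')(p, s) = Add(-6, Mul(2, Mul(Rational(1, 5), p), Add(2, Mul(Rational(1, 5), p)))) = Add(-6, Mul(Rational(2, 5), p, Add(2, Mul(Rational(1, 5), p)))))
Add(-186, Function('q')(Mul(0, 5), A)) = Add(-186, Add(-6, Mul(Rational(2, 25), Mul(0, 5), Add(10, Mul(0, 5))))) = Add(-186, Add(-6, Mul(Rational(2, 25), 0, Add(10, 0)))) = Add(-186, Add(-6, Mul(Rational(2, 25), 0, 10))) = Add(-186, Add(-6, 0)) = Add(-186, -6) = -192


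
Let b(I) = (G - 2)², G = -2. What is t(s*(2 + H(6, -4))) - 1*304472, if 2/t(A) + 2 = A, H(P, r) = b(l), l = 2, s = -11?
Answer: -30447201/100 ≈ -3.0447e+5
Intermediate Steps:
b(I) = 16 (b(I) = (-2 - 2)² = (-4)² = 16)
H(P, r) = 16
t(A) = 2/(-2 + A)
t(s*(2 + H(6, -4))) - 1*304472 = 2/(-2 - 11*(2 + 16)) - 1*304472 = 2/(-2 - 11*18) - 304472 = 2/(-2 - 198) - 304472 = 2/(-200) - 304472 = 2*(-1/200) - 304472 = -1/100 - 304472 = -30447201/100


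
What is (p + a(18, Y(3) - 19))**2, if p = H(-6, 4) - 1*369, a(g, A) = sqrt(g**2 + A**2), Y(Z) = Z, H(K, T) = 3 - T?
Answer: 137480 - 1480*sqrt(145) ≈ 1.1966e+5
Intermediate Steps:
a(g, A) = sqrt(A**2 + g**2)
p = -370 (p = (3 - 1*4) - 1*369 = (3 - 4) - 369 = -1 - 369 = -370)
(p + a(18, Y(3) - 19))**2 = (-370 + sqrt((3 - 19)**2 + 18**2))**2 = (-370 + sqrt((-16)**2 + 324))**2 = (-370 + sqrt(256 + 324))**2 = (-370 + sqrt(580))**2 = (-370 + 2*sqrt(145))**2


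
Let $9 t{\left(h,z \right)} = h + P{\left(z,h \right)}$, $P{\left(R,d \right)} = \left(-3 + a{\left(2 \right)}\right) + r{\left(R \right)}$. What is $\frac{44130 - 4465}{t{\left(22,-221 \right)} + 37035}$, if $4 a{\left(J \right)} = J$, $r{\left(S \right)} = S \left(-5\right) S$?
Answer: $\frac{713970}{178259} \approx 4.0052$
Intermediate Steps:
$r{\left(S \right)} = - 5 S^{2}$ ($r{\left(S \right)} = - 5 S S = - 5 S^{2}$)
$a{\left(J \right)} = \frac{J}{4}$
$P{\left(R,d \right)} = - \frac{5}{2} - 5 R^{2}$ ($P{\left(R,d \right)} = \left(-3 + \frac{1}{4} \cdot 2\right) - 5 R^{2} = \left(-3 + \frac{1}{2}\right) - 5 R^{2} = - \frac{5}{2} - 5 R^{2}$)
$t{\left(h,z \right)} = - \frac{5}{18} - \frac{5 z^{2}}{9} + \frac{h}{9}$ ($t{\left(h,z \right)} = \frac{h - \left(\frac{5}{2} + 5 z^{2}\right)}{9} = \frac{- \frac{5}{2} + h - 5 z^{2}}{9} = - \frac{5}{18} - \frac{5 z^{2}}{9} + \frac{h}{9}$)
$\frac{44130 - 4465}{t{\left(22,-221 \right)} + 37035} = \frac{44130 - 4465}{\left(- \frac{5}{18} - \frac{5 \left(-221\right)^{2}}{9} + \frac{1}{9} \cdot 22\right) + 37035} = \frac{39665}{\left(- \frac{5}{18} - \frac{244205}{9} + \frac{22}{9}\right) + 37035} = \frac{39665}{- \frac{488371}{18} + 37035} = \frac{39665}{\frac{178259}{18}} = 39665 \cdot \frac{18}{178259} = \frac{713970}{178259}$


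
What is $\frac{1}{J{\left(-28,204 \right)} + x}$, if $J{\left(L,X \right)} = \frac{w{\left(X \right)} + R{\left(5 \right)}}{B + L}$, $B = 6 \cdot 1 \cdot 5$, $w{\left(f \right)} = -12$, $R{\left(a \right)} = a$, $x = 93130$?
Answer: $\frac{2}{186253} \approx 1.0738 \cdot 10^{-5}$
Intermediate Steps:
$B = 30$ ($B = 6 \cdot 5 = 30$)
$J{\left(L,X \right)} = - \frac{7}{30 + L}$ ($J{\left(L,X \right)} = \frac{-12 + 5}{30 + L} = - \frac{7}{30 + L}$)
$\frac{1}{J{\left(-28,204 \right)} + x} = \frac{1}{- \frac{7}{30 - 28} + 93130} = \frac{1}{- \frac{7}{2} + 93130} = \frac{1}{\frac{186253}{2}} = \frac{2}{186253}$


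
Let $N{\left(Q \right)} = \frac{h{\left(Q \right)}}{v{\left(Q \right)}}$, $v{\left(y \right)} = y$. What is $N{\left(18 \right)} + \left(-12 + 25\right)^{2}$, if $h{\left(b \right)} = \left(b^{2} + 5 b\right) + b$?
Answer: $193$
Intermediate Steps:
$h{\left(b \right)} = b^{2} + 6 b$
$N{\left(Q \right)} = 6 + Q$ ($N{\left(Q \right)} = \frac{Q \left(6 + Q\right)}{Q} = 6 + Q$)
$N{\left(18 \right)} + \left(-12 + 25\right)^{2} = \left(6 + 18\right) + \left(-12 + 25\right)^{2} = 24 + 13^{2} = 24 + 169 = 193$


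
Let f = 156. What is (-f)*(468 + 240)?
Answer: -110448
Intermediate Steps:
(-f)*(468 + 240) = (-1*156)*(468 + 240) = -156*708 = -110448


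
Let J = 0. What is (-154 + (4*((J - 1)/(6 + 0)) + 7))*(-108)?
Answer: 15948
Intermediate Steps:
(-154 + (4*((J - 1)/(6 + 0)) + 7))*(-108) = (-154 + (4*((0 - 1)/(6 + 0)) + 7))*(-108) = (-154 + (4*(-1/6) + 7))*(-108) = (-154 + (4*(-1*⅙) + 7))*(-108) = (-154 + (4*(-⅙) + 7))*(-108) = (-154 + (-⅔ + 7))*(-108) = (-154 + 19/3)*(-108) = -443/3*(-108) = 15948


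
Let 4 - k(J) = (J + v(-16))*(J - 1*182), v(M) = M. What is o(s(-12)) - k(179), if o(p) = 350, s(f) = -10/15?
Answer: -143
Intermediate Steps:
s(f) = -⅔ (s(f) = -10*1/15 = -⅔)
k(J) = 4 - (-182 + J)*(-16 + J) (k(J) = 4 - (J - 16)*(J - 1*182) = 4 - (-16 + J)*(J - 182) = 4 - (-16 + J)*(-182 + J) = 4 - (-182 + J)*(-16 + J))
o(s(-12)) - k(179) = 350 - (-2908 - 1*179² + 198*179) = 350 - (-2908 - 1*32041 + 35442) = 350 - (-2908 - 32041 + 35442) = 350 - 1*493 = 350 - 493 = -143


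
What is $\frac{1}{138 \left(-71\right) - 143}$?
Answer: $- \frac{1}{9941} \approx -0.00010059$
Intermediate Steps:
$\frac{1}{138 \left(-71\right) - 143} = \frac{1}{-9798 - 143} = \frac{1}{-9941} = - \frac{1}{9941}$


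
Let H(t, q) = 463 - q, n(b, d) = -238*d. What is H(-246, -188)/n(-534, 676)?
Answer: -93/22984 ≈ -0.0040463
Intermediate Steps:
H(-246, -188)/n(-534, 676) = (463 - 1*(-188))/((-238*676)) = (463 + 188)/(-160888) = 651*(-1/160888) = -93/22984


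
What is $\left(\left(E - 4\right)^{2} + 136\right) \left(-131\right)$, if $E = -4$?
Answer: $-26200$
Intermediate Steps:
$\left(\left(E - 4\right)^{2} + 136\right) \left(-131\right) = \left(\left(-4 - 4\right)^{2} + 136\right) \left(-131\right) = \left(\left(-8\right)^{2} + 136\right) \left(-131\right) = \left(64 + 136\right) \left(-131\right) = 200 \left(-131\right) = -26200$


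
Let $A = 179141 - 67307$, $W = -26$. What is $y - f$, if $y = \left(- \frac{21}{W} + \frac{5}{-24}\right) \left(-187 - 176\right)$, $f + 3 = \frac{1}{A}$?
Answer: $- \frac{1247787907}{5815368} \approx -214.57$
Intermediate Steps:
$A = 111834$ ($A = 179141 - 67307 = 111834$)
$f = - \frac{335501}{111834}$ ($f = -3 + \frac{1}{111834} = - \frac{335501}{111834} \approx -3.0$)
$y = - \frac{22627}{104}$ ($y = \left(- \frac{21}{-26} + \frac{5}{-24}\right) \left(-187 - 176\right) = \left(\left(-21\right) \left(- \frac{1}{26}\right) + 5 \left(- \frac{1}{24}\right)\right) \left(-363\right) = \left(\frac{21}{26} - \frac{5}{24}\right) \left(-363\right) = \frac{187}{312} \left(-363\right) = - \frac{22627}{104} \approx -217.57$)
$y - f = - \frac{22627}{104} - - \frac{335501}{111834} = - \frac{22627}{104} + \frac{335501}{111834} = - \frac{1247787907}{5815368}$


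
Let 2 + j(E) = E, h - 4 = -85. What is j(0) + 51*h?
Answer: -4133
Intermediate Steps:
h = -81 (h = 4 - 85 = -81)
j(E) = -2 + E
j(0) + 51*h = (-2 + 0) + 51*(-81) = -2 - 4131 = -4133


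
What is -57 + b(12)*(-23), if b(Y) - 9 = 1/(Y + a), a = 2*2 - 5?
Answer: -2927/11 ≈ -266.09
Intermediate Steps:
a = -1 (a = 4 - 5 = -1)
b(Y) = 9 + 1/(-1 + Y) (b(Y) = 9 + 1/(Y - 1) = 9 + 1/(-1 + Y))
-57 + b(12)*(-23) = -57 + ((-8 + 9*12)/(-1 + 12))*(-23) = -57 + ((-8 + 108)/11)*(-23) = -57 + ((1/11)*100)*(-23) = -57 + (100/11)*(-23) = -57 - 2300/11 = -2927/11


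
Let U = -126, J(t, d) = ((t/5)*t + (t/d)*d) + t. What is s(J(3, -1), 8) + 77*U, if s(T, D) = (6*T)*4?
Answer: -47574/5 ≈ -9514.8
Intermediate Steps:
J(t, d) = 2*t + t**2/5 (J(t, d) = ((t*(1/5))*t + t) + t = ((t/5)*t + t) + t = (t**2/5 + t) + t = (t + t**2/5) + t = 2*t + t**2/5)
s(T, D) = 24*T
s(J(3, -1), 8) + 77*U = 24*((1/5)*3*(10 + 3)) + 77*(-126) = 24*((1/5)*3*13) - 9702 = 24*(39/5) - 9702 = 936/5 - 9702 = -47574/5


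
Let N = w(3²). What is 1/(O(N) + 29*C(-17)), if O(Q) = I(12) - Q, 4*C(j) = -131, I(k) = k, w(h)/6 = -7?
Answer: -4/3583 ≈ -0.0011164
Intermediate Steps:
w(h) = -42 (w(h) = 6*(-7) = -42)
C(j) = -131/4 (C(j) = (¼)*(-131) = -131/4)
N = -42
O(Q) = 12 - Q
1/(O(N) + 29*C(-17)) = 1/((12 - 1*(-42)) + 29*(-131/4)) = 1/((12 + 42) - 3799/4) = 1/(54 - 3799/4) = 1/(-3583/4) = -4/3583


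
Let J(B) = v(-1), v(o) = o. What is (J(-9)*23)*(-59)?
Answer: 1357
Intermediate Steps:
J(B) = -1
(J(-9)*23)*(-59) = -1*23*(-59) = -23*(-59) = 1357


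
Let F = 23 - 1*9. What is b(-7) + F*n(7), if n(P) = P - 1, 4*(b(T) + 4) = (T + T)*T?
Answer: 209/2 ≈ 104.50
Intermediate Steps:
b(T) = -4 + T²/2 (b(T) = -4 + ((T + T)*T)/4 = -4 + ((2*T)*T)/4 = -4 + (2*T²)/4 = -4 + T²/2)
n(P) = -1 + P
F = 14 (F = 23 - 9 = 14)
b(-7) + F*n(7) = (-4 + (½)*(-7)²) + 14*(-1 + 7) = (-4 + (½)*49) + 14*6 = (-4 + 49/2) + 84 = 41/2 + 84 = 209/2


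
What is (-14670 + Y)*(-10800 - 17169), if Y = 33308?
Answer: -521286222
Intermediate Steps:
(-14670 + Y)*(-10800 - 17169) = (-14670 + 33308)*(-10800 - 17169) = 18638*(-27969) = -521286222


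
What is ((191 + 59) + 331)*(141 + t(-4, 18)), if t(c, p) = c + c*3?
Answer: 72625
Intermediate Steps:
t(c, p) = 4*c (t(c, p) = c + 3*c = 4*c)
((191 + 59) + 331)*(141 + t(-4, 18)) = ((191 + 59) + 331)*(141 + 4*(-4)) = (250 + 331)*(141 - 16) = 581*125 = 72625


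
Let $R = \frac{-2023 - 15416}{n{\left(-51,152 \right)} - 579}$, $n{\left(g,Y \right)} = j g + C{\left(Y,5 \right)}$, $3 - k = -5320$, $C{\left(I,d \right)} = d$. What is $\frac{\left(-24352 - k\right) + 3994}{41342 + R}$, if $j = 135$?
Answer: $- \frac{191554579}{308387417} \approx -0.62115$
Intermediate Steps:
$k = 5323$ ($k = 3 - -5320 = 3 + 5320 = 5323$)
$n{\left(g,Y \right)} = 5 + 135 g$ ($n{\left(g,Y \right)} = 135 g + 5 = 5 + 135 g$)
$R = \frac{17439}{7459}$ ($R = \frac{-2023 - 15416}{\left(5 + 135 \left(-51\right)\right) - 579} = - \frac{17439}{\left(5 - 6885\right) - 579} = - \frac{17439}{-6880 - 579} = - \frac{17439}{-7459} = \left(-17439\right) \left(- \frac{1}{7459}\right) = \frac{17439}{7459} \approx 2.338$)
$\frac{\left(-24352 - k\right) + 3994}{41342 + R} = \frac{\left(-24352 - 5323\right) + 3994}{41342 + \frac{17439}{7459}} = \frac{\left(-24352 - 5323\right) + 3994}{\frac{308387417}{7459}} = \left(-29675 + 3994\right) \frac{7459}{308387417} = \left(-25681\right) \frac{7459}{308387417} = - \frac{191554579}{308387417}$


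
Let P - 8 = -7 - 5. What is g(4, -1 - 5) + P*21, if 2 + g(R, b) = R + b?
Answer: -88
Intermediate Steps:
P = -4 (P = 8 + (-7 - 5) = 8 - 12 = -4)
g(R, b) = -2 + R + b (g(R, b) = -2 + (R + b) = -2 + R + b)
g(4, -1 - 5) + P*21 = (-2 + 4 + (-1 - 5)) - 4*21 = (-2 + 4 - 6) - 84 = -4 - 84 = -88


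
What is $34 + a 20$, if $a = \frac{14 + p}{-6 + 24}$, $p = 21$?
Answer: $\frac{656}{9} \approx 72.889$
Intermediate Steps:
$a = \frac{35}{18}$ ($a = \frac{14 + 21}{-6 + 24} = \frac{35}{18} \approx 1.9444$)
$34 + a 20 = 34 + \frac{35}{18} \cdot 20 = 34 + \frac{350}{9} = \frac{656}{9}$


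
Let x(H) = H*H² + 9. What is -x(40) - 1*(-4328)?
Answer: -59681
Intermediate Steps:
x(H) = 9 + H³ (x(H) = H³ + 9 = 9 + H³)
-x(40) - 1*(-4328) = -(9 + 40³) - 1*(-4328) = -(9 + 64000) + 4328 = -1*64009 + 4328 = -64009 + 4328 = -59681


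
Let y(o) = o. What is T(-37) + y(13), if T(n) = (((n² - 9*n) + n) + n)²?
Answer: 2650397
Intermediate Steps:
T(n) = (n² - 7*n)² (T(n) = ((n² - 8*n) + n)² = (n² - 7*n)²)
T(-37) + y(13) = (-37)²*(-7 - 37)² + 13 = 1369*(-44)² + 13 = 1369*1936 + 13 = 2650384 + 13 = 2650397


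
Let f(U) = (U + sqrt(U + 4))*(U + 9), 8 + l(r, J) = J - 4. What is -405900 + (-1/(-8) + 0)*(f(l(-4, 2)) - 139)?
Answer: -3247329/8 - I*sqrt(6)/8 ≈ -4.0592e+5 - 0.30619*I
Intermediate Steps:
l(r, J) = -12 + J (l(r, J) = -8 + (J - 4) = -8 + (-4 + J) = -12 + J)
f(U) = (9 + U)*(U + sqrt(4 + U)) (f(U) = (U + sqrt(4 + U))*(9 + U) = (9 + U)*(U + sqrt(4 + U)))
-405900 + (-1/(-8) + 0)*(f(l(-4, 2)) - 139) = -405900 + (-1/(-8) + 0)*(((-12 + 2)**2 + 9*(-12 + 2) + 9*sqrt(4 + (-12 + 2)) + (-12 + 2)*sqrt(4 + (-12 + 2))) - 139) = -405900 + (-1/8*(-1) + 0)*(((-10)**2 + 9*(-10) + 9*sqrt(4 - 10) - 10*sqrt(4 - 10)) - 139) = -405900 + (1/8 + 0)*((100 - 90 + 9*sqrt(-6) - 10*I*sqrt(6)) - 139) = -405900 + ((100 - 90 + 9*(I*sqrt(6)) - 10*I*sqrt(6)) - 139)/8 = -405900 + ((100 - 90 + 9*I*sqrt(6) - 10*I*sqrt(6)) - 139)/8 = -405900 + ((10 - I*sqrt(6)) - 139)/8 = -405900 + (-129 - I*sqrt(6))/8 = -405900 + (-129/8 - I*sqrt(6)/8) = -3247329/8 - I*sqrt(6)/8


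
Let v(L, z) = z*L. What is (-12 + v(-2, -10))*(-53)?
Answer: -424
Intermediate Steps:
v(L, z) = L*z
(-12 + v(-2, -10))*(-53) = (-12 - 2*(-10))*(-53) = (-12 + 20)*(-53) = 8*(-53) = -424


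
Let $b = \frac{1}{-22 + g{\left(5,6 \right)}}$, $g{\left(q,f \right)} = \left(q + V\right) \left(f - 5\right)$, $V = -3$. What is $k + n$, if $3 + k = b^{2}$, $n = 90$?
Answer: $\frac{34801}{400} \approx 87.002$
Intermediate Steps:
$g{\left(q,f \right)} = \left(-5 + f\right) \left(-3 + q\right)$ ($g{\left(q,f \right)} = \left(q - 3\right) \left(f - 5\right) = \left(-3 + q\right) \left(-5 + f\right) = \left(-5 + f\right) \left(-3 + q\right)$)
$b = - \frac{1}{20}$ ($b = \frac{1}{-22 + \left(15 - 25 - 18 + 6 \cdot 5\right)} = \frac{1}{-22 + \left(15 - 25 - 18 + 30\right)} = \frac{1}{-22 + 2} = \frac{1}{-20} = - \frac{1}{20} \approx -0.05$)
$k = - \frac{1199}{400}$ ($k = -3 + \left(- \frac{1}{20}\right)^{2} = -3 + \frac{1}{400} = - \frac{1199}{400} \approx -2.9975$)
$k + n = - \frac{1199}{400} + 90 = \frac{34801}{400}$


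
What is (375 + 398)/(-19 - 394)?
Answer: -773/413 ≈ -1.8717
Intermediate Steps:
(375 + 398)/(-19 - 394) = 773/(-413) = 773*(-1/413) = -773/413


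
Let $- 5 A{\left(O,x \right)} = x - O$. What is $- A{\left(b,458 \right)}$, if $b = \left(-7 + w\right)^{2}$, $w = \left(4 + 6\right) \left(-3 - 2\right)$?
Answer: $- \frac{2791}{5} \approx -558.2$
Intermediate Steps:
$w = -50$ ($w = 10 \left(-5\right) = -50$)
$b = 3249$ ($b = \left(-7 - 50\right)^{2} = \left(-57\right)^{2} = 3249$)
$A{\left(O,x \right)} = - \frac{x}{5} + \frac{O}{5}$ ($A{\left(O,x \right)} = - \frac{x - O}{5} = - \frac{x}{5} + \frac{O}{5}$)
$- A{\left(b,458 \right)} = - (\left(- \frac{1}{5}\right) 458 + \frac{1}{5} \cdot 3249) = - (- \frac{458}{5} + \frac{3249}{5}) = \left(-1\right) \frac{2791}{5} = - \frac{2791}{5}$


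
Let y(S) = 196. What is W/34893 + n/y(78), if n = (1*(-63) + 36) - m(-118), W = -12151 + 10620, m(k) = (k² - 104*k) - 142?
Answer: -910344409/6839028 ≈ -133.11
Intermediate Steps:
m(k) = -142 + k² - 104*k
W = -1531
n = -26081 (n = (1*(-63) + 36) - (-142 + (-118)² - 104*(-118)) = (-63 + 36) - (-142 + 13924 + 12272) = -27 - 1*26054 = -27 - 26054 = -26081)
W/34893 + n/y(78) = -1531/34893 - 26081/196 = -910344409/6839028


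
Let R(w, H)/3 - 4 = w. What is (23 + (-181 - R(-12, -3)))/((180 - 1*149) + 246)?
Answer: -134/277 ≈ -0.48375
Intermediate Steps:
R(w, H) = 12 + 3*w
(23 + (-181 - R(-12, -3)))/((180 - 1*149) + 246) = (23 + (-181 - (12 + 3*(-12))))/((180 - 1*149) + 246) = (23 + (-181 - (12 - 36)))/((180 - 149) + 246) = (23 + (-181 - 1*(-24)))/(31 + 246) = (23 + (-181 + 24))/277 = (23 - 157)*(1/277) = -134*1/277 = -134/277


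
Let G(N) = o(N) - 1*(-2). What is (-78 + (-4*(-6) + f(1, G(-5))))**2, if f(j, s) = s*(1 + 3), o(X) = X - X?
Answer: 2116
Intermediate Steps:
o(X) = 0
G(N) = 2 (G(N) = 0 - 1*(-2) = 0 + 2 = 2)
f(j, s) = 4*s (f(j, s) = s*4 = 4*s)
(-78 + (-4*(-6) + f(1, G(-5))))**2 = (-78 + (-4*(-6) + 4*2))**2 = (-78 + (24 + 8))**2 = (-78 + 32)**2 = (-46)**2 = 2116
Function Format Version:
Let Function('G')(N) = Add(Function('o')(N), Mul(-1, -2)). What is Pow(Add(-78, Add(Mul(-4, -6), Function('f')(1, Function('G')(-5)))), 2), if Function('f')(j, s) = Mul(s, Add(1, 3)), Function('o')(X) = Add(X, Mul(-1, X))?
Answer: 2116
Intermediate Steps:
Function('o')(X) = 0
Function('G')(N) = 2 (Function('G')(N) = Add(0, Mul(-1, -2)) = Add(0, 2) = 2)
Function('f')(j, s) = Mul(4, s) (Function('f')(j, s) = Mul(s, 4) = Mul(4, s))
Pow(Add(-78, Add(Mul(-4, -6), Function('f')(1, Function('G')(-5)))), 2) = Pow(Add(-78, Add(Mul(-4, -6), Mul(4, 2))), 2) = Pow(Add(-78, Add(24, 8)), 2) = Pow(Add(-78, 32), 2) = Pow(-46, 2) = 2116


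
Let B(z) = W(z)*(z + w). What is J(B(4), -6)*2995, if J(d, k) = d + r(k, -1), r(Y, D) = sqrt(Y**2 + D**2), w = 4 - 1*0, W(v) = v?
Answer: 95840 + 2995*sqrt(37) ≈ 1.1406e+5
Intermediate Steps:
w = 4 (w = 4 + 0 = 4)
r(Y, D) = sqrt(D**2 + Y**2)
B(z) = z*(4 + z) (B(z) = z*(z + 4) = z*(4 + z))
J(d, k) = d + sqrt(1 + k**2) (J(d, k) = d + sqrt((-1)**2 + k**2) = d + sqrt(1 + k**2))
J(B(4), -6)*2995 = (4*(4 + 4) + sqrt(1 + (-6)**2))*2995 = (4*8 + sqrt(1 + 36))*2995 = (32 + sqrt(37))*2995 = 95840 + 2995*sqrt(37)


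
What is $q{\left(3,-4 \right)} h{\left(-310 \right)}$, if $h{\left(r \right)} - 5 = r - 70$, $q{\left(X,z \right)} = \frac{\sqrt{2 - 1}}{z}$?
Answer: $\frac{375}{4} \approx 93.75$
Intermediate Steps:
$q{\left(X,z \right)} = \frac{1}{z}$ ($q{\left(X,z \right)} = \frac{\sqrt{1}}{z} = 1 \frac{1}{z} = \frac{1}{z}$)
$h{\left(r \right)} = -65 + r$ ($h{\left(r \right)} = 5 + \left(r - 70\right) = 5 + \left(-70 + r\right) = -65 + r$)
$q{\left(3,-4 \right)} h{\left(-310 \right)} = \frac{-65 - 310}{-4} = \left(- \frac{1}{4}\right) \left(-375\right) = \frac{375}{4}$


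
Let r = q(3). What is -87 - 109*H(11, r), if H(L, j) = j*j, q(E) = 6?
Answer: -4011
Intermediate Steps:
r = 6
H(L, j) = j²
-87 - 109*H(11, r) = -87 - 109*6² = -87 - 109*36 = -87 - 3924 = -4011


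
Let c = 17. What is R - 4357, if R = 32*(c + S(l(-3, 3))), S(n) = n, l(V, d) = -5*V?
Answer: -3333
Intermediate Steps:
R = 1024 (R = 32*(17 - 5*(-3)) = 32*(17 + 15) = 32*32 = 1024)
R - 4357 = 1024 - 4357 = -3333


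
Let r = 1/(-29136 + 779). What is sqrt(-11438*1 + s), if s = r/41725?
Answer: I*sqrt(640506203883327787383)/236639165 ≈ 106.95*I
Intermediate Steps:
r = -1/28357 (r = 1/(-28357) = -1/28357 ≈ -3.5265e-5)
s = -1/1183195825 (s = -1/28357/41725 = -1/28357*1/41725 = -1/1183195825 ≈ -8.4517e-10)
sqrt(-11438*1 + s) = sqrt(-11438*1 - 1/1183195825) = sqrt(-11438 - 1/1183195825) = sqrt(-13533393846351/1183195825) = I*sqrt(640506203883327787383)/236639165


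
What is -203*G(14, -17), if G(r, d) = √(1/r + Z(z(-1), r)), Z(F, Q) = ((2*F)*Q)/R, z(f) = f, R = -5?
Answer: -29*√27790/10 ≈ -483.44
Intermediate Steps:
Z(F, Q) = -2*F*Q/5 (Z(F, Q) = ((2*F)*Q)/(-5) = (2*F*Q)*(-⅕) = -2*F*Q/5)
G(r, d) = √(1/r + 2*r/5) (G(r, d) = √(1/r - ⅖*(-1)*r) = √(1/r + 2*r/5))
-203*G(14, -17) = -203*√(10*14 + 25/14)/5 = -203*√(140 + 25*(1/14))/5 = -203*√(140 + 25/14)/5 = -203*√(1985/14)/5 = -203*√27790/14/5 = -29*√27790/10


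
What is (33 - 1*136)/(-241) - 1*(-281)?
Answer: 67824/241 ≈ 281.43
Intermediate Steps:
(33 - 1*136)/(-241) - 1*(-281) = (33 - 136)*(-1/241) + 281 = -103*(-1/241) + 281 = 103/241 + 281 = 67824/241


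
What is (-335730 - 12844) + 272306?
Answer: -76268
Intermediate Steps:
(-335730 - 12844) + 272306 = -348574 + 272306 = -76268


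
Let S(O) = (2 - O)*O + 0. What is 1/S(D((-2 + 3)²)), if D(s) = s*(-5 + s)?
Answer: -1/24 ≈ -0.041667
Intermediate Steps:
S(O) = O*(2 - O) (S(O) = O*(2 - O) + 0 = O*(2 - O))
1/S(D((-2 + 3)²)) = 1/(((-2 + 3)²*(-5 + (-2 + 3)²))*(2 - (-2 + 3)²*(-5 + (-2 + 3)²))) = 1/((1²*(-5 + 1²))*(2 - 1²*(-5 + 1²))) = 1/((1*(-5 + 1))*(2 - (-5 + 1))) = 1/((1*(-4))*(2 - (-4))) = 1/(-4*(2 - 1*(-4))) = 1/(-4*(2 + 4)) = 1/(-4*6) = 1/(-24) = -1/24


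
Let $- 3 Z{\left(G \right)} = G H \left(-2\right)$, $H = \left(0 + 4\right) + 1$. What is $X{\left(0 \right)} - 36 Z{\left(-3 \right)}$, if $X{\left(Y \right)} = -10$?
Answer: $350$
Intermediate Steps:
$H = 5$ ($H = 4 + 1 = 5$)
$Z{\left(G \right)} = \frac{10 G}{3}$ ($Z{\left(G \right)} = - \frac{G 5 \left(-2\right)}{3} = - \frac{5 G \left(-2\right)}{3} = - \frac{\left(-10\right) G}{3} = \frac{10 G}{3}$)
$X{\left(0 \right)} - 36 Z{\left(-3 \right)} = -10 - 36 \cdot \frac{10}{3} \left(-3\right) = -10 - -360 = -10 + 360 = 350$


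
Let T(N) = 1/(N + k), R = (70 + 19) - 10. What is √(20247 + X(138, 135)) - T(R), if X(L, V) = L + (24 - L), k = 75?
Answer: -1/154 + √20271 ≈ 142.37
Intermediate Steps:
X(L, V) = 24
R = 79 (R = 89 - 10 = 79)
T(N) = 1/(75 + N) (T(N) = 1/(N + 75) = 1/(75 + N))
√(20247 + X(138, 135)) - T(R) = √(20247 + 24) - 1/(75 + 79) = √20271 - 1/154 = -1/154 + √20271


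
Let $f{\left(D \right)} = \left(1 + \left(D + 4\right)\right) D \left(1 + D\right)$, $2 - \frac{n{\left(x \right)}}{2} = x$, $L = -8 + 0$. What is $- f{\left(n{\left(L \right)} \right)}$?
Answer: $-10500$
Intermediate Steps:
$L = -8$
$n{\left(x \right)} = 4 - 2 x$
$f{\left(D \right)} = D \left(1 + D\right) \left(5 + D\right)$ ($f{\left(D \right)} = \left(1 + \left(4 + D\right)\right) D \left(1 + D\right) = \left(5 + D\right) D \left(1 + D\right) = D \left(5 + D\right) \left(1 + D\right) = D \left(1 + D\right) \left(5 + D\right)$)
$- f{\left(n{\left(L \right)} \right)} = - \left(4 - -16\right) \left(5 + \left(4 - -16\right)^{2} + 6 \left(4 - -16\right)\right) = - \left(4 + 16\right) \left(5 + \left(4 + 16\right)^{2} + 6 \left(4 + 16\right)\right) = - 20 \left(5 + 20^{2} + 6 \cdot 20\right) = - 20 \left(5 + 400 + 120\right) = - 20 \cdot 525 = \left(-1\right) 10500 = -10500$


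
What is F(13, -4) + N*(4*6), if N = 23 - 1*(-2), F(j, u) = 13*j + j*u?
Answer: 717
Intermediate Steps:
N = 25 (N = 23 + 2 = 25)
F(13, -4) + N*(4*6) = 13*(13 - 4) + 25*(4*6) = 13*9 + 25*24 = 117 + 600 = 717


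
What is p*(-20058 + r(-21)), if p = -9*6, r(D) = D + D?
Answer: 1085400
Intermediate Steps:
r(D) = 2*D
p = -54
p*(-20058 + r(-21)) = -54*(-20058 + 2*(-21)) = -54*(-20058 - 42) = -54*(-20100) = 1085400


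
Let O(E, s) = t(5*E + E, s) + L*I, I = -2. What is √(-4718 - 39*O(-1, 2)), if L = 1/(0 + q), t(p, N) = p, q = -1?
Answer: I*√4562 ≈ 67.543*I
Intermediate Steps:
L = -1 (L = 1/(0 - 1) = 1/(-1) = -1)
O(E, s) = 2 + 6*E (O(E, s) = (5*E + E) - 1*(-2) = 6*E + 2 = 2 + 6*E)
√(-4718 - 39*O(-1, 2)) = √(-4718 - 39*(2 + 6*(-1))) = √(-4718 - 39*(2 - 6)) = √(-4718 - 39*(-4)) = √(-4718 + 156) = √(-4562) = I*√4562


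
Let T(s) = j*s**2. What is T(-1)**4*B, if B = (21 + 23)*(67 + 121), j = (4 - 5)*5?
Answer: 5170000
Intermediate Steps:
j = -5 (j = -1*5 = -5)
T(s) = -5*s**2
B = 8272 (B = 44*188 = 8272)
T(-1)**4*B = (-5*(-1)**2)**4*8272 = (-5*1)**4*8272 = (-5)**4*8272 = 625*8272 = 5170000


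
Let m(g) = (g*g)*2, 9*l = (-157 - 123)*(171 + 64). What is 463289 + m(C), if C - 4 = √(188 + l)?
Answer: 4041673/9 + 32*I*√16027/3 ≈ 4.4908e+5 + 1350.4*I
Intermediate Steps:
l = -65800/9 (l = ((-157 - 123)*(171 + 64))/9 = (-280*235)/9 = (⅑)*(-65800) = -65800/9 ≈ -7311.1)
C = 4 + 2*I*√16027/3 (C = 4 + √(188 - 65800/9) = 4 + √(-64108/9) = 4 + 2*I*√16027/3 ≈ 4.0 + 84.399*I)
m(g) = 2*g² (m(g) = g²*2 = 2*g²)
463289 + m(C) = 463289 + 2*(4 + 2*I*√16027/3)²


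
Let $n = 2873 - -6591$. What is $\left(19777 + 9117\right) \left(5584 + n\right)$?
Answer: $434796912$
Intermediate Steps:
$n = 9464$ ($n = 2873 + 6591 = 9464$)
$\left(19777 + 9117\right) \left(5584 + n\right) = \left(19777 + 9117\right) \left(5584 + 9464\right) = 28894 \cdot 15048 = 434796912$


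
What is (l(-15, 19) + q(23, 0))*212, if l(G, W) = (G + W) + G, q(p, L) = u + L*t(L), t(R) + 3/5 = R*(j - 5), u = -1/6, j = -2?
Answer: -7102/3 ≈ -2367.3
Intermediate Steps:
u = -1/6 (u = -1*1/6 = -1/6 ≈ -0.16667)
t(R) = -3/5 - 7*R (t(R) = -3/5 + R*(-2 - 5) = -3/5 + R*(-7) = -3/5 - 7*R)
q(p, L) = -1/6 + L*(-3/5 - 7*L)
l(G, W) = W + 2*G
(l(-15, 19) + q(23, 0))*212 = ((19 + 2*(-15)) + (-1/6 - 1/5*0*(3 + 35*0)))*212 = ((19 - 30) + (-1/6 - 1/5*0*(3 + 0)))*212 = (-11 + (-1/6 - 1/5*0*3))*212 = (-11 + (-1/6 + 0))*212 = (-11 - 1/6)*212 = -67/6*212 = -7102/3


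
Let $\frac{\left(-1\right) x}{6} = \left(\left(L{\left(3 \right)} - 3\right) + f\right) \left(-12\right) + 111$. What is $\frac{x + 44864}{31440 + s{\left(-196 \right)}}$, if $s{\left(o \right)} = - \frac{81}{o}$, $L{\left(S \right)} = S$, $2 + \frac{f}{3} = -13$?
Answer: $\frac{8027768}{6162321} \approx 1.3027$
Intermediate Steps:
$f = -45$ ($f = -6 + 3 \left(-13\right) = -6 - 39 = -45$)
$x = -3906$ ($x = - 6 \left(\left(\left(3 - 3\right) - 45\right) \left(-12\right) + 111\right) = - 6 \left(\left(0 - 45\right) \left(-12\right) + 111\right) = - 6 \left(\left(-45\right) \left(-12\right) + 111\right) = - 6 \left(540 + 111\right) = \left(-6\right) 651 = -3906$)
$\frac{x + 44864}{31440 + s{\left(-196 \right)}} = \frac{-3906 + 44864}{31440 - \frac{81}{-196}} = \frac{40958}{31440 - - \frac{81}{196}} = \frac{40958}{31440 + \frac{81}{196}} = \frac{40958}{\frac{6162321}{196}} = 40958 \cdot \frac{196}{6162321} = \frac{8027768}{6162321}$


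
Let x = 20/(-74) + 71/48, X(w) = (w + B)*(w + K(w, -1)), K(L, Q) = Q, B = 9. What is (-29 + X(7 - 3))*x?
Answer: 10735/888 ≈ 12.089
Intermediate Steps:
X(w) = (-1 + w)*(9 + w) (X(w) = (w + 9)*(w - 1) = (9 + w)*(-1 + w) = (-1 + w)*(9 + w))
x = 2147/1776 (x = 20*(-1/74) + 71*(1/48) = -10/37 + 71/48 = 2147/1776 ≈ 1.2089)
(-29 + X(7 - 3))*x = (-29 + (-9 + (7 - 3)² + 8*(7 - 3)))*(2147/1776) = (-29 + (-9 + 4² + 8*4))*(2147/1776) = (-29 + (-9 + 16 + 32))*(2147/1776) = (-29 + 39)*(2147/1776) = 10*(2147/1776) = 10735/888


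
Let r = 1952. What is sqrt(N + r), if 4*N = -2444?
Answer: 3*sqrt(149) ≈ 36.620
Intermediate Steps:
N = -611 (N = (1/4)*(-2444) = -611)
sqrt(N + r) = sqrt(-611 + 1952) = sqrt(1341) = 3*sqrt(149)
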